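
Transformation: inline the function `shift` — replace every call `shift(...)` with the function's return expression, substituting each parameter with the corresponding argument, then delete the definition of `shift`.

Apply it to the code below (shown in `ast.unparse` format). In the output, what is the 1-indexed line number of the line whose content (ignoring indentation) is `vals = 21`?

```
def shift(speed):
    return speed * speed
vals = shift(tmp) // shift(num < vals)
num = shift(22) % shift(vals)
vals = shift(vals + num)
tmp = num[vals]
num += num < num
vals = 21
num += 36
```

6

Transformed code:
vals = tmp * tmp // ((num < vals) * (num < vals))
num = 22 * 22 % (vals * vals)
vals = (vals + num) * (vals + num)
tmp = num[vals]
num += num < num
vals = 21
num += 36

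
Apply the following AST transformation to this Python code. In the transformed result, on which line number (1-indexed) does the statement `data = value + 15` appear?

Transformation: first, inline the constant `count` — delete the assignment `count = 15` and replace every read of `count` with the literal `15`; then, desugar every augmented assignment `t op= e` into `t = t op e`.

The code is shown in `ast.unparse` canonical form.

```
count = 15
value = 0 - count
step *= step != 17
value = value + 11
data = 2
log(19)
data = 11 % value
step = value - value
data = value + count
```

8

Transformed code:
value = 0 - 15
step = step * (step != 17)
value = value + 11
data = 2
log(19)
data = 11 % value
step = value - value
data = value + 15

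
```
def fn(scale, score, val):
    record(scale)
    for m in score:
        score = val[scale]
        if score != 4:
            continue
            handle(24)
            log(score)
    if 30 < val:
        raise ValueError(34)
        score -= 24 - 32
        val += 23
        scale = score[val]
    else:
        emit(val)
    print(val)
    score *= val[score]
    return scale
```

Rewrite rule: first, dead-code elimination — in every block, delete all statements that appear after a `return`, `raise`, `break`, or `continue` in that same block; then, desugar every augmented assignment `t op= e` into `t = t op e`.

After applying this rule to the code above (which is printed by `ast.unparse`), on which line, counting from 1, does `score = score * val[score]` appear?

Transformed code:
def fn(scale, score, val):
    record(scale)
    for m in score:
        score = val[scale]
        if score != 4:
            continue
    if 30 < val:
        raise ValueError(34)
    else:
        emit(val)
    print(val)
    score = score * val[score]
    return scale

12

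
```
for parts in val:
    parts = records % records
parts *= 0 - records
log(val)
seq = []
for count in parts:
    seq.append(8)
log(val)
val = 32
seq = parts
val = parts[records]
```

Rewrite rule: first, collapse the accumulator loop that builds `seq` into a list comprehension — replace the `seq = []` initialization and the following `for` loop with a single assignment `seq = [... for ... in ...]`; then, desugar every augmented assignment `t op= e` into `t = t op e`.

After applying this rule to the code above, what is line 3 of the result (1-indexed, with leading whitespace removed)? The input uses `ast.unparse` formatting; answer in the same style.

parts = parts * (0 - records)

Transformed code:
for parts in val:
    parts = records % records
parts = parts * (0 - records)
log(val)
seq = [8 for count in parts]
log(val)
val = 32
seq = parts
val = parts[records]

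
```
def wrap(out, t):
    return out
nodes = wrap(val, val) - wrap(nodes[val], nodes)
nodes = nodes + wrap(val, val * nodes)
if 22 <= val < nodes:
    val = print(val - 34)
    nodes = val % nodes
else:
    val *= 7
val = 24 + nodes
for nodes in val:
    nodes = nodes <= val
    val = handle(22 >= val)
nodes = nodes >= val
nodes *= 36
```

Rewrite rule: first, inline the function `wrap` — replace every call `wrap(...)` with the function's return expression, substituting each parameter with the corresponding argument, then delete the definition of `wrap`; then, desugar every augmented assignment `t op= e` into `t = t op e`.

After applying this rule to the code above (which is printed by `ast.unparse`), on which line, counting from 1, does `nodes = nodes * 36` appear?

Transformed code:
nodes = val - nodes[val]
nodes = nodes + val
if 22 <= val < nodes:
    val = print(val - 34)
    nodes = val % nodes
else:
    val = val * 7
val = 24 + nodes
for nodes in val:
    nodes = nodes <= val
    val = handle(22 >= val)
nodes = nodes >= val
nodes = nodes * 36

13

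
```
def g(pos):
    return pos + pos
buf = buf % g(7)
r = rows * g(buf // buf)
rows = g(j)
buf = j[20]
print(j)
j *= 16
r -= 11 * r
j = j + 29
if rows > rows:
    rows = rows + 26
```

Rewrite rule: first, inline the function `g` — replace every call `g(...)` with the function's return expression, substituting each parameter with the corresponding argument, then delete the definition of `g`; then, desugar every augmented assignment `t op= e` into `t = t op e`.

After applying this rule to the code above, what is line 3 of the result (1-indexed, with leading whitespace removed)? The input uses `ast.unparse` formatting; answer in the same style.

rows = j + j

Transformed code:
buf = buf % (7 + 7)
r = rows * (buf // buf + buf // buf)
rows = j + j
buf = j[20]
print(j)
j = j * 16
r = r - 11 * r
j = j + 29
if rows > rows:
    rows = rows + 26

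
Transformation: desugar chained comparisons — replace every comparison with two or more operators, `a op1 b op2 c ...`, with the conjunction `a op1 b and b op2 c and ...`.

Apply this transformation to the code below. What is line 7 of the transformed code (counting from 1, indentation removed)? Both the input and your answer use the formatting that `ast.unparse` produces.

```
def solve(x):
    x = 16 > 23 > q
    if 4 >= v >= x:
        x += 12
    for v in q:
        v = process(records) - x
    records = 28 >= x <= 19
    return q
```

records = 28 >= x and x <= 19

Transformed code:
def solve(x):
    x = 16 > 23 and 23 > q
    if 4 >= v and v >= x:
        x += 12
    for v in q:
        v = process(records) - x
    records = 28 >= x and x <= 19
    return q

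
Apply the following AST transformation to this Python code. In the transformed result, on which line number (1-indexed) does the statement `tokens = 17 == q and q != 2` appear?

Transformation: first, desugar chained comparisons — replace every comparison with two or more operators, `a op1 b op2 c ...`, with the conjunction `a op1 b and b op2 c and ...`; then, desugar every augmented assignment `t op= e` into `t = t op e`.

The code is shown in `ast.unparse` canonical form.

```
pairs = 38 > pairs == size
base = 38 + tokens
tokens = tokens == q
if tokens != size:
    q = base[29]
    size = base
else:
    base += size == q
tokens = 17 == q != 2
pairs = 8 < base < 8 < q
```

9

Transformed code:
pairs = 38 > pairs and pairs == size
base = 38 + tokens
tokens = tokens == q
if tokens != size:
    q = base[29]
    size = base
else:
    base = base + (size == q)
tokens = 17 == q and q != 2
pairs = 8 < base and base < 8 and (8 < q)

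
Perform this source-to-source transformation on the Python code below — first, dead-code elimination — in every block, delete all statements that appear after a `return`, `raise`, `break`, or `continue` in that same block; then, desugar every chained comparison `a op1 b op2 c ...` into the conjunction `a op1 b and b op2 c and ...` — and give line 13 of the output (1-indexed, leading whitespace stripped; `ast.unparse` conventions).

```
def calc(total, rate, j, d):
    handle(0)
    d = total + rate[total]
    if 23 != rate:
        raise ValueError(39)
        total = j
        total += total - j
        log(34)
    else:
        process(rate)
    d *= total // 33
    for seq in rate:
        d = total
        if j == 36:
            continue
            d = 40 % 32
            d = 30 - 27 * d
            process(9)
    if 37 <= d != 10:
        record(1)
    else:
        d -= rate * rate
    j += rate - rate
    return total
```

if 37 <= d and d != 10:

Transformed code:
def calc(total, rate, j, d):
    handle(0)
    d = total + rate[total]
    if 23 != rate:
        raise ValueError(39)
    else:
        process(rate)
    d *= total // 33
    for seq in rate:
        d = total
        if j == 36:
            continue
    if 37 <= d and d != 10:
        record(1)
    else:
        d -= rate * rate
    j += rate - rate
    return total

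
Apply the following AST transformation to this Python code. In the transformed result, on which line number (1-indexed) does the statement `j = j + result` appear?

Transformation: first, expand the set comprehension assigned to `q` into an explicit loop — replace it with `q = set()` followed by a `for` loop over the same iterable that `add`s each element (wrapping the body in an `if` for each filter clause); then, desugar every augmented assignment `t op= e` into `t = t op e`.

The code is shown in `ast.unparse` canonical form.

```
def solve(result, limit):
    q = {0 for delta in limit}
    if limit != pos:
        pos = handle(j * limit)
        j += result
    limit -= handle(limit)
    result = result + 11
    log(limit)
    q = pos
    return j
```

7

Transformed code:
def solve(result, limit):
    q = set()
    for delta in limit:
        q.add(0)
    if limit != pos:
        pos = handle(j * limit)
        j = j + result
    limit = limit - handle(limit)
    result = result + 11
    log(limit)
    q = pos
    return j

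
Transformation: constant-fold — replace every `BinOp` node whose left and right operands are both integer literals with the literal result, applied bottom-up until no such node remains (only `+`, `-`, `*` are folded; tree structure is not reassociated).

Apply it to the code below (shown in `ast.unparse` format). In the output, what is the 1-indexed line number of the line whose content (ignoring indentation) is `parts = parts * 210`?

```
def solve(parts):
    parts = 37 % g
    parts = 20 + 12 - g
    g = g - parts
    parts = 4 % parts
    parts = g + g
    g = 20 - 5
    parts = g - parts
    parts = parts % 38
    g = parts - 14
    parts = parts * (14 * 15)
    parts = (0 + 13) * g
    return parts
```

11

Transformed code:
def solve(parts):
    parts = 37 % g
    parts = 32 - g
    g = g - parts
    parts = 4 % parts
    parts = g + g
    g = 15
    parts = g - parts
    parts = parts % 38
    g = parts - 14
    parts = parts * 210
    parts = 13 * g
    return parts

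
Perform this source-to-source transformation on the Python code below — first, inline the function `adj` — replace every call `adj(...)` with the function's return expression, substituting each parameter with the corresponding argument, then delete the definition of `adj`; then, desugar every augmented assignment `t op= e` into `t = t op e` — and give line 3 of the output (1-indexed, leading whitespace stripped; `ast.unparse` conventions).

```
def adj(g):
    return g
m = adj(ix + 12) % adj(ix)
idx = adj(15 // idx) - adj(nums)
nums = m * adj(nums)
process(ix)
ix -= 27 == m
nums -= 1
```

nums = m * nums

Transformed code:
m = (ix + 12) % ix
idx = 15 // idx - nums
nums = m * nums
process(ix)
ix = ix - (27 == m)
nums = nums - 1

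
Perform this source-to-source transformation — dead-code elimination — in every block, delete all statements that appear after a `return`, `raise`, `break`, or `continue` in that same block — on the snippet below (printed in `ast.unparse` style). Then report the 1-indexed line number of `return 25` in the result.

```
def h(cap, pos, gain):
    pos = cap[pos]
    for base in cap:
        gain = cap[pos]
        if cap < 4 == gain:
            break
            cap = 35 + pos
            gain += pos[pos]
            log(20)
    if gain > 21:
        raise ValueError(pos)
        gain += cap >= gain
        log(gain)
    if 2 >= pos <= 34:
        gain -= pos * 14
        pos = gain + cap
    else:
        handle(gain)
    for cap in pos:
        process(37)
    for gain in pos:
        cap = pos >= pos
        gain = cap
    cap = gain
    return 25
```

Transformed code:
def h(cap, pos, gain):
    pos = cap[pos]
    for base in cap:
        gain = cap[pos]
        if cap < 4 == gain:
            break
    if gain > 21:
        raise ValueError(pos)
    if 2 >= pos <= 34:
        gain -= pos * 14
        pos = gain + cap
    else:
        handle(gain)
    for cap in pos:
        process(37)
    for gain in pos:
        cap = pos >= pos
        gain = cap
    cap = gain
    return 25

20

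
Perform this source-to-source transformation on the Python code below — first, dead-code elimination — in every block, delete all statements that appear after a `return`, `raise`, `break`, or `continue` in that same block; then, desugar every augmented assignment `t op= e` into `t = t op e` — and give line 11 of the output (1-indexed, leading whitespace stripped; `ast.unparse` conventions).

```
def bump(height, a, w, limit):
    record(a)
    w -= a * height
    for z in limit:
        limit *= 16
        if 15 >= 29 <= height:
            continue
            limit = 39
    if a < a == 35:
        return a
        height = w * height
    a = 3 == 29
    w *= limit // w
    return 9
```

w = w * (limit // w)

Transformed code:
def bump(height, a, w, limit):
    record(a)
    w = w - a * height
    for z in limit:
        limit = limit * 16
        if 15 >= 29 <= height:
            continue
    if a < a == 35:
        return a
    a = 3 == 29
    w = w * (limit // w)
    return 9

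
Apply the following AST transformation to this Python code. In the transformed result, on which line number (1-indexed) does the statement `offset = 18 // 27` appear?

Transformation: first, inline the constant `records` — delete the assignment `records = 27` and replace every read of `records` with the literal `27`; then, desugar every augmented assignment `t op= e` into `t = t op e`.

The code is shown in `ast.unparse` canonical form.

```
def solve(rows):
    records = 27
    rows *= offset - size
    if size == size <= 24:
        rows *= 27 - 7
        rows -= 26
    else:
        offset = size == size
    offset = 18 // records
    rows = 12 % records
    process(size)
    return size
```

Transformed code:
def solve(rows):
    rows = rows * (offset - size)
    if size == size <= 24:
        rows = rows * (27 - 7)
        rows = rows - 26
    else:
        offset = size == size
    offset = 18 // 27
    rows = 12 % 27
    process(size)
    return size

8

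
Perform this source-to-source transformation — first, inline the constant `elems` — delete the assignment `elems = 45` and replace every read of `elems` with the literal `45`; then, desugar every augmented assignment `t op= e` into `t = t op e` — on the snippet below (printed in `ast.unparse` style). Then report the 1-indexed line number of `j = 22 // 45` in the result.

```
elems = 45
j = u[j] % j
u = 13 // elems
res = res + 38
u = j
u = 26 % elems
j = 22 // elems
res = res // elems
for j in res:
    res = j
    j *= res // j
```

6

Transformed code:
j = u[j] % j
u = 13 // 45
res = res + 38
u = j
u = 26 % 45
j = 22 // 45
res = res // 45
for j in res:
    res = j
    j = j * (res // j)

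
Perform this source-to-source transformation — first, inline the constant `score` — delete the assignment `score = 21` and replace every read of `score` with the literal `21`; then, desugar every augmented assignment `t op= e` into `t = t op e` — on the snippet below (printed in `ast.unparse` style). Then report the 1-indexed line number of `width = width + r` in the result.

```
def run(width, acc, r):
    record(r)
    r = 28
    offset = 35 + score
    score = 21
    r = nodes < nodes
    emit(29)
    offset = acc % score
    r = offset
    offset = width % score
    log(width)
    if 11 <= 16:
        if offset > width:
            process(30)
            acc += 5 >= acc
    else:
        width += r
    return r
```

16

Transformed code:
def run(width, acc, r):
    record(r)
    r = 28
    offset = 35 + 21
    r = nodes < nodes
    emit(29)
    offset = acc % 21
    r = offset
    offset = width % 21
    log(width)
    if 11 <= 16:
        if offset > width:
            process(30)
            acc = acc + (5 >= acc)
    else:
        width = width + r
    return r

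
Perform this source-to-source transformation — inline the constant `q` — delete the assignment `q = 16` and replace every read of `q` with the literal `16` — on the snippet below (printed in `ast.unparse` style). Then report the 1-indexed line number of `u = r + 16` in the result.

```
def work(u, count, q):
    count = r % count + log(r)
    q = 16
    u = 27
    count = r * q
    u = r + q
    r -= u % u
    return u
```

5

Transformed code:
def work(u, count, q):
    count = r % count + log(r)
    u = 27
    count = r * 16
    u = r + 16
    r -= u % u
    return u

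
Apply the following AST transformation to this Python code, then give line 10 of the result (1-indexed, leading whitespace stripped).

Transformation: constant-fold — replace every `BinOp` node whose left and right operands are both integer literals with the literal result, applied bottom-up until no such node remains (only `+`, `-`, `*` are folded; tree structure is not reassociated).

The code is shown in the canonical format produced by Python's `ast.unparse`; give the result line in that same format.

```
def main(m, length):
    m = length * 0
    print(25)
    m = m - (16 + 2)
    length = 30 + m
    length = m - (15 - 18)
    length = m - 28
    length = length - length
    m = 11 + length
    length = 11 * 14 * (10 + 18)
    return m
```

length = 4312

Transformed code:
def main(m, length):
    m = length * 0
    print(25)
    m = m - 18
    length = 30 + m
    length = m - -3
    length = m - 28
    length = length - length
    m = 11 + length
    length = 4312
    return m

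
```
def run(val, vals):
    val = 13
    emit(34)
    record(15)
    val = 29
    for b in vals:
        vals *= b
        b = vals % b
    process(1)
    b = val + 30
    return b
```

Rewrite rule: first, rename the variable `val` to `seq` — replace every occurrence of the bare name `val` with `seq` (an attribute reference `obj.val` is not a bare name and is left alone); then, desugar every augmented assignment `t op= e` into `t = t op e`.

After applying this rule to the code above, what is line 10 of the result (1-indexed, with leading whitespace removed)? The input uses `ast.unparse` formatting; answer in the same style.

Transformed code:
def run(seq, vals):
    seq = 13
    emit(34)
    record(15)
    seq = 29
    for b in vals:
        vals = vals * b
        b = vals % b
    process(1)
    b = seq + 30
    return b

b = seq + 30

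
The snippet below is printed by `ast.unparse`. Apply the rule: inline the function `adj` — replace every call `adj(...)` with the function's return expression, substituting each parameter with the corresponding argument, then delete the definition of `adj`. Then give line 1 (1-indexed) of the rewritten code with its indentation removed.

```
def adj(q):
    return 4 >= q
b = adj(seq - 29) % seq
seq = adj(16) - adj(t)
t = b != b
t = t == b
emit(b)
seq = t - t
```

b = (4 >= seq - 29) % seq

Transformed code:
b = (4 >= seq - 29) % seq
seq = (4 >= 16) - (4 >= t)
t = b != b
t = t == b
emit(b)
seq = t - t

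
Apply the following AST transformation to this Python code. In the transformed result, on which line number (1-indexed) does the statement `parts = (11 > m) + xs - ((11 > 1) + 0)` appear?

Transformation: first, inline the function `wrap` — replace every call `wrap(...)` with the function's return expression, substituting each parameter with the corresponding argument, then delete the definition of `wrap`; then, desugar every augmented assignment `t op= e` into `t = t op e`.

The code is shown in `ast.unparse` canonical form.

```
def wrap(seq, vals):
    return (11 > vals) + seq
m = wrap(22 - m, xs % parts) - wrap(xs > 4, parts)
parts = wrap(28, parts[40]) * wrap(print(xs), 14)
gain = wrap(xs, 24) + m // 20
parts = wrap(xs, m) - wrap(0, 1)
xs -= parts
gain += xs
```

4

Transformed code:
m = (11 > xs % parts) + (22 - m) - ((11 > parts) + (xs > 4))
parts = ((11 > parts[40]) + 28) * ((11 > 14) + print(xs))
gain = (11 > 24) + xs + m // 20
parts = (11 > m) + xs - ((11 > 1) + 0)
xs = xs - parts
gain = gain + xs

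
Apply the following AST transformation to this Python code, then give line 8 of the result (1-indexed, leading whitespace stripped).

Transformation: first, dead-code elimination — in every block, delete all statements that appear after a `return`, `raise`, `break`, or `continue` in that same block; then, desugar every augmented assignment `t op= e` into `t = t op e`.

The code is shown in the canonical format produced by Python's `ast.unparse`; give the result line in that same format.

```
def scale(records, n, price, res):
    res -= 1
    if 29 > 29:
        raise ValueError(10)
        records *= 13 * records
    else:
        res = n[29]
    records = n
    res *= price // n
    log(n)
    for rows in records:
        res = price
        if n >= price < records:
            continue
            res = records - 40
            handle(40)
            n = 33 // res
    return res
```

res = res * (price // n)

Transformed code:
def scale(records, n, price, res):
    res = res - 1
    if 29 > 29:
        raise ValueError(10)
    else:
        res = n[29]
    records = n
    res = res * (price // n)
    log(n)
    for rows in records:
        res = price
        if n >= price < records:
            continue
    return res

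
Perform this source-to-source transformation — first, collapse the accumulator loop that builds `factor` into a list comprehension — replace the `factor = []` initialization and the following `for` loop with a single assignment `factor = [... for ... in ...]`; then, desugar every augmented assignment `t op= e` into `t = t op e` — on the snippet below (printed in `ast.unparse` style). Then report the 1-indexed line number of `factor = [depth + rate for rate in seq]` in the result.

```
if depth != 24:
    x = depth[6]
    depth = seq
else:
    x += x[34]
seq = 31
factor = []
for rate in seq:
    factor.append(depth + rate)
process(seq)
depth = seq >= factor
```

Transformed code:
if depth != 24:
    x = depth[6]
    depth = seq
else:
    x = x + x[34]
seq = 31
factor = [depth + rate for rate in seq]
process(seq)
depth = seq >= factor

7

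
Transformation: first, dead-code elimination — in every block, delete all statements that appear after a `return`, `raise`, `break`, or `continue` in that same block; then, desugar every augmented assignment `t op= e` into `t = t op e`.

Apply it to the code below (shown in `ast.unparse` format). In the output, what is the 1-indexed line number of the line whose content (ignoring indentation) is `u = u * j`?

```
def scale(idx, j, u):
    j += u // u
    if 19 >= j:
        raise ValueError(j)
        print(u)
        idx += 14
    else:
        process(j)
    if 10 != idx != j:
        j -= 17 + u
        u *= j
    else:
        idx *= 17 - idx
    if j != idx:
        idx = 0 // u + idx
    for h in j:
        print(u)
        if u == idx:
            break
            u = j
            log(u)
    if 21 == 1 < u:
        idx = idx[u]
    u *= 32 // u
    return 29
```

Transformed code:
def scale(idx, j, u):
    j = j + u // u
    if 19 >= j:
        raise ValueError(j)
    else:
        process(j)
    if 10 != idx != j:
        j = j - (17 + u)
        u = u * j
    else:
        idx = idx * (17 - idx)
    if j != idx:
        idx = 0 // u + idx
    for h in j:
        print(u)
        if u == idx:
            break
    if 21 == 1 < u:
        idx = idx[u]
    u = u * (32 // u)
    return 29

9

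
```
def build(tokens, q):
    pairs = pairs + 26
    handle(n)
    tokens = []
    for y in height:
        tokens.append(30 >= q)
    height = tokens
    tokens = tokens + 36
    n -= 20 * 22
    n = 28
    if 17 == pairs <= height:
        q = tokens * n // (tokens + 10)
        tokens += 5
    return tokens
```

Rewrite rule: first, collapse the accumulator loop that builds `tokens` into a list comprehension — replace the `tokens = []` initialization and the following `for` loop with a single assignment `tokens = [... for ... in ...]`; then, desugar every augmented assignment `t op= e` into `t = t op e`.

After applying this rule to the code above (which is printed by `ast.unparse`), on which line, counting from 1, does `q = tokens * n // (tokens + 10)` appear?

10

Transformed code:
def build(tokens, q):
    pairs = pairs + 26
    handle(n)
    tokens = [30 >= q for y in height]
    height = tokens
    tokens = tokens + 36
    n = n - 20 * 22
    n = 28
    if 17 == pairs <= height:
        q = tokens * n // (tokens + 10)
        tokens = tokens + 5
    return tokens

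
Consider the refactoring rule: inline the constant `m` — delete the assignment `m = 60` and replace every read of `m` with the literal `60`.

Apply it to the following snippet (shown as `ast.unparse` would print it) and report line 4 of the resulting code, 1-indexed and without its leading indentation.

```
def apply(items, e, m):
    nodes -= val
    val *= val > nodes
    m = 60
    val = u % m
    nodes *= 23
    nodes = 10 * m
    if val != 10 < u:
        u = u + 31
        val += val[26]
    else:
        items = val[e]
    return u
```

Transformed code:
def apply(items, e, m):
    nodes -= val
    val *= val > nodes
    val = u % 60
    nodes *= 23
    nodes = 10 * 60
    if val != 10 < u:
        u = u + 31
        val += val[26]
    else:
        items = val[e]
    return u

val = u % 60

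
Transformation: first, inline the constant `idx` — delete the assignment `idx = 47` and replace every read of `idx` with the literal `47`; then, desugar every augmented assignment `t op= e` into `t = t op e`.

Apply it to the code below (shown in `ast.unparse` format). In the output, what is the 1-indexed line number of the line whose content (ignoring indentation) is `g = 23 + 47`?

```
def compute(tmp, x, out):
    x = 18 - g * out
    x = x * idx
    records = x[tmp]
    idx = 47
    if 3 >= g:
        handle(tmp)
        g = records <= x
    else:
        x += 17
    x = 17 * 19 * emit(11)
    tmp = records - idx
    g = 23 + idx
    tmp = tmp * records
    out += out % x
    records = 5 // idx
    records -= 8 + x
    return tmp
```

12

Transformed code:
def compute(tmp, x, out):
    x = 18 - g * out
    x = x * 47
    records = x[tmp]
    if 3 >= g:
        handle(tmp)
        g = records <= x
    else:
        x = x + 17
    x = 17 * 19 * emit(11)
    tmp = records - 47
    g = 23 + 47
    tmp = tmp * records
    out = out + out % x
    records = 5 // 47
    records = records - (8 + x)
    return tmp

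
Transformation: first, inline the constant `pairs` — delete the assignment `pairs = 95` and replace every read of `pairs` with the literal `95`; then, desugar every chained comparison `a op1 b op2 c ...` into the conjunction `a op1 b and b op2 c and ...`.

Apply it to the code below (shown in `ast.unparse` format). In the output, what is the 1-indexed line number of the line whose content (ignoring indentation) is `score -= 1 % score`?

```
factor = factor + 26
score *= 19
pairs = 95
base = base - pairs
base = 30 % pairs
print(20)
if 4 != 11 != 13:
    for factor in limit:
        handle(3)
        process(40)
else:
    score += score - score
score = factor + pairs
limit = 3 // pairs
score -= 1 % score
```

14

Transformed code:
factor = factor + 26
score *= 19
base = base - 95
base = 30 % 95
print(20)
if 4 != 11 and 11 != 13:
    for factor in limit:
        handle(3)
        process(40)
else:
    score += score - score
score = factor + 95
limit = 3 // 95
score -= 1 % score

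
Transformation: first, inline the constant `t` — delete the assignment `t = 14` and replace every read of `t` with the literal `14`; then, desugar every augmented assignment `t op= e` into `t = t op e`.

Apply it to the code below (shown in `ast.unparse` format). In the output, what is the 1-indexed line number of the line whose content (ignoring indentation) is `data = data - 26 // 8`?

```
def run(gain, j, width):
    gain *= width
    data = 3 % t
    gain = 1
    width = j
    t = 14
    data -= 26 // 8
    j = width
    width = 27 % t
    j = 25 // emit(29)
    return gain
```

Transformed code:
def run(gain, j, width):
    gain = gain * width
    data = 3 % 14
    gain = 1
    width = j
    data = data - 26 // 8
    j = width
    width = 27 % 14
    j = 25 // emit(29)
    return gain

6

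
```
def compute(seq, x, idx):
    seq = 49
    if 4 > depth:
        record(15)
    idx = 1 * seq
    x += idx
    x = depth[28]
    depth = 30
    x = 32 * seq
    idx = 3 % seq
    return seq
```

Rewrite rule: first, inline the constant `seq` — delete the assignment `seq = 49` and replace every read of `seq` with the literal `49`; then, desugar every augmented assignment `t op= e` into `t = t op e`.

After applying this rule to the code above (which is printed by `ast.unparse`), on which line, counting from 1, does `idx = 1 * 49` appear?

4

Transformed code:
def compute(seq, x, idx):
    if 4 > depth:
        record(15)
    idx = 1 * 49
    x = x + idx
    x = depth[28]
    depth = 30
    x = 32 * 49
    idx = 3 % 49
    return 49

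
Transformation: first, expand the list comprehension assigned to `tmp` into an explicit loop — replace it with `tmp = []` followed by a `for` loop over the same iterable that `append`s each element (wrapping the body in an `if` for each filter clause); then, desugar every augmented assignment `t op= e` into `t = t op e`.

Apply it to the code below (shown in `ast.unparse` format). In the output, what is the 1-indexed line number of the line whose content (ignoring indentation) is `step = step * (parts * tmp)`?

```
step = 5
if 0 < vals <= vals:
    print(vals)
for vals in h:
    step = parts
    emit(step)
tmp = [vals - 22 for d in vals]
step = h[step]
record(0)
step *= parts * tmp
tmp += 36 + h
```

12

Transformed code:
step = 5
if 0 < vals <= vals:
    print(vals)
for vals in h:
    step = parts
    emit(step)
tmp = []
for d in vals:
    tmp.append(vals - 22)
step = h[step]
record(0)
step = step * (parts * tmp)
tmp = tmp + (36 + h)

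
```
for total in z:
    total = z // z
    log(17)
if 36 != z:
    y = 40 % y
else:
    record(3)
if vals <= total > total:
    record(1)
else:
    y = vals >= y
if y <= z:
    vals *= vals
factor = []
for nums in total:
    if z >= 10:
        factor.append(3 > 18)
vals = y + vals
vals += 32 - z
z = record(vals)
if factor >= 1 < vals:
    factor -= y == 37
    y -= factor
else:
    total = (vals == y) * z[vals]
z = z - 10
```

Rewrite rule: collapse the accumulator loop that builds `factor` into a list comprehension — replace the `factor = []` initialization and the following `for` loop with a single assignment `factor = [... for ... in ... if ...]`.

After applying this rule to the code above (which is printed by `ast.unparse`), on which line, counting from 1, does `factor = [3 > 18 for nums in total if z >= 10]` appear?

14

Transformed code:
for total in z:
    total = z // z
    log(17)
if 36 != z:
    y = 40 % y
else:
    record(3)
if vals <= total > total:
    record(1)
else:
    y = vals >= y
if y <= z:
    vals *= vals
factor = [3 > 18 for nums in total if z >= 10]
vals = y + vals
vals += 32 - z
z = record(vals)
if factor >= 1 < vals:
    factor -= y == 37
    y -= factor
else:
    total = (vals == y) * z[vals]
z = z - 10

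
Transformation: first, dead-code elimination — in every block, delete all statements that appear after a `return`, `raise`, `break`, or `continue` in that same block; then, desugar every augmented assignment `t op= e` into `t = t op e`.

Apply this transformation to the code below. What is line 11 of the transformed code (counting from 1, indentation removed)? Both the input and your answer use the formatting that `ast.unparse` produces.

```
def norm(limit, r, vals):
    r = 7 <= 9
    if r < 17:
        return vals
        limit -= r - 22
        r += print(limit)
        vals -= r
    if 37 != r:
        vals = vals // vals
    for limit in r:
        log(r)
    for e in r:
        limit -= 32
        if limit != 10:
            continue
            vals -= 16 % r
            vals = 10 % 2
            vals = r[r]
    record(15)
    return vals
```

Transformed code:
def norm(limit, r, vals):
    r = 7 <= 9
    if r < 17:
        return vals
    if 37 != r:
        vals = vals // vals
    for limit in r:
        log(r)
    for e in r:
        limit = limit - 32
        if limit != 10:
            continue
    record(15)
    return vals

if limit != 10:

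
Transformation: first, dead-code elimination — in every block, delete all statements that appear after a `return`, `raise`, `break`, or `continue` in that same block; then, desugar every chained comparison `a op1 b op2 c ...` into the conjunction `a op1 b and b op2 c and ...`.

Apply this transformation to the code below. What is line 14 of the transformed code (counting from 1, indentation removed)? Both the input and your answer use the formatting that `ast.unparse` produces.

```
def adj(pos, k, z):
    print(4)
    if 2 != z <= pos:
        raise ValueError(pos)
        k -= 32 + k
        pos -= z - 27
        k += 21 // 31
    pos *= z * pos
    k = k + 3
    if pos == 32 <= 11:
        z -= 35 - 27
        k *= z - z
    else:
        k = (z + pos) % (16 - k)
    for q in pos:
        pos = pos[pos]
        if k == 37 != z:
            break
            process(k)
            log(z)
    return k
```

Transformed code:
def adj(pos, k, z):
    print(4)
    if 2 != z and z <= pos:
        raise ValueError(pos)
    pos *= z * pos
    k = k + 3
    if pos == 32 and 32 <= 11:
        z -= 35 - 27
        k *= z - z
    else:
        k = (z + pos) % (16 - k)
    for q in pos:
        pos = pos[pos]
        if k == 37 and 37 != z:
            break
    return k

if k == 37 and 37 != z:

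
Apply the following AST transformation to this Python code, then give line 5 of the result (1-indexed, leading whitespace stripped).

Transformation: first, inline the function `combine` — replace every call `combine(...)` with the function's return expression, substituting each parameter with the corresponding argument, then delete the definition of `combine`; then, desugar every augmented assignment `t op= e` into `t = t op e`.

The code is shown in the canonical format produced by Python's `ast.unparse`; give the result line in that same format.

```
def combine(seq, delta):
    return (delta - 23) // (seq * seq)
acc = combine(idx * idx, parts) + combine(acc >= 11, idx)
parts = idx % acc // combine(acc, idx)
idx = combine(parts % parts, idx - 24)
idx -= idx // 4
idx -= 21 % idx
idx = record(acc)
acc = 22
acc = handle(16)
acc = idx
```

idx = idx - 21 % idx

Transformed code:
acc = (parts - 23) // (idx * idx * (idx * idx)) + (idx - 23) // ((acc >= 11) * (acc >= 11))
parts = idx % acc // ((idx - 23) // (acc * acc))
idx = (idx - 24 - 23) // (parts % parts * (parts % parts))
idx = idx - idx // 4
idx = idx - 21 % idx
idx = record(acc)
acc = 22
acc = handle(16)
acc = idx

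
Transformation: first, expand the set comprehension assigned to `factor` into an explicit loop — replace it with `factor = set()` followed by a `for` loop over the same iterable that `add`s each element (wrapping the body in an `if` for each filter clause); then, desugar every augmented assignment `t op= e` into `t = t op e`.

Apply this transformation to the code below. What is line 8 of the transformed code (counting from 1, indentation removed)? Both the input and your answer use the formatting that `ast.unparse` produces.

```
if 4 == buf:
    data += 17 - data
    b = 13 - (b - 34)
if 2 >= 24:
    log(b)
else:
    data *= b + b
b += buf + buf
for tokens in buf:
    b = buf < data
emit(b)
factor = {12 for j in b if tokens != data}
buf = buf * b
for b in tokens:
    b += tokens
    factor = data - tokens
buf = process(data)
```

Transformed code:
if 4 == buf:
    data = data + (17 - data)
    b = 13 - (b - 34)
if 2 >= 24:
    log(b)
else:
    data = data * (b + b)
b = b + (buf + buf)
for tokens in buf:
    b = buf < data
emit(b)
factor = set()
for j in b:
    if tokens != data:
        factor.add(12)
buf = buf * b
for b in tokens:
    b = b + tokens
    factor = data - tokens
buf = process(data)

b = b + (buf + buf)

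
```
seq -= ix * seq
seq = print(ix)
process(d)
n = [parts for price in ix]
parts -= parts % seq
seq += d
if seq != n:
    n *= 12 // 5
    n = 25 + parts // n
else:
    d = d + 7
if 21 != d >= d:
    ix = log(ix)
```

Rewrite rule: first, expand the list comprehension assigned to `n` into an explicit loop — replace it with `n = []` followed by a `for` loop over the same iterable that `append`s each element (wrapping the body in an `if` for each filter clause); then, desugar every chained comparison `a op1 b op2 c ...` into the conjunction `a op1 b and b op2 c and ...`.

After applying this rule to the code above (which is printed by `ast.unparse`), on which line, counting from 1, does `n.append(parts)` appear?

6

Transformed code:
seq -= ix * seq
seq = print(ix)
process(d)
n = []
for price in ix:
    n.append(parts)
parts -= parts % seq
seq += d
if seq != n:
    n *= 12 // 5
    n = 25 + parts // n
else:
    d = d + 7
if 21 != d and d >= d:
    ix = log(ix)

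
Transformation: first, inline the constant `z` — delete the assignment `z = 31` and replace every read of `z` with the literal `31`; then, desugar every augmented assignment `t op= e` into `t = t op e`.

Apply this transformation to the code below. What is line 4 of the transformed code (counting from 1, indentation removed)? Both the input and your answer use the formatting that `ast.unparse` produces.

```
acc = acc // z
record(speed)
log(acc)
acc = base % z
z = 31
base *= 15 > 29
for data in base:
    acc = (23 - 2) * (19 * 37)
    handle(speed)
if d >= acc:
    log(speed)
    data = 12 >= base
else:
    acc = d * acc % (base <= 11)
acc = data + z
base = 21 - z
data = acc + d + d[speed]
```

Transformed code:
acc = acc // 31
record(speed)
log(acc)
acc = base % 31
base = base * (15 > 29)
for data in base:
    acc = (23 - 2) * (19 * 37)
    handle(speed)
if d >= acc:
    log(speed)
    data = 12 >= base
else:
    acc = d * acc % (base <= 11)
acc = data + 31
base = 21 - 31
data = acc + d + d[speed]

acc = base % 31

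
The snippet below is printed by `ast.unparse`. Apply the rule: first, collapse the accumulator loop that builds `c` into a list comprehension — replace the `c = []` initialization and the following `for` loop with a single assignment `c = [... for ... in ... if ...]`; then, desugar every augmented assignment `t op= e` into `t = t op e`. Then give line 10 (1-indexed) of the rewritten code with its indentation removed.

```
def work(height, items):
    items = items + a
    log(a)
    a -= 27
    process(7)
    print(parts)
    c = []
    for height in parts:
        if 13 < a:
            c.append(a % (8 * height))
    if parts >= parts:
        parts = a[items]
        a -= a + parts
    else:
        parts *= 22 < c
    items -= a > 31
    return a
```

a = a - (a + parts)

Transformed code:
def work(height, items):
    items = items + a
    log(a)
    a = a - 27
    process(7)
    print(parts)
    c = [a % (8 * height) for height in parts if 13 < a]
    if parts >= parts:
        parts = a[items]
        a = a - (a + parts)
    else:
        parts = parts * (22 < c)
    items = items - (a > 31)
    return a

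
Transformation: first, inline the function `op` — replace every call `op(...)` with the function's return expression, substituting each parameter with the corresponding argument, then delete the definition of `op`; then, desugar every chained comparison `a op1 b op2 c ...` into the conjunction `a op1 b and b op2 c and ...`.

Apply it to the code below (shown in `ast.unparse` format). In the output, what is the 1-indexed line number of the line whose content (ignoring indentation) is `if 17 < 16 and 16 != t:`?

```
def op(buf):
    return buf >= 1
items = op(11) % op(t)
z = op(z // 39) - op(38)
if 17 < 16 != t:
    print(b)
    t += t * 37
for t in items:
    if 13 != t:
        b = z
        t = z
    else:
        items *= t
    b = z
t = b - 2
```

Transformed code:
items = (11 >= 1) % (t >= 1)
z = (z // 39 >= 1) - (38 >= 1)
if 17 < 16 and 16 != t:
    print(b)
    t += t * 37
for t in items:
    if 13 != t:
        b = z
        t = z
    else:
        items *= t
    b = z
t = b - 2

3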